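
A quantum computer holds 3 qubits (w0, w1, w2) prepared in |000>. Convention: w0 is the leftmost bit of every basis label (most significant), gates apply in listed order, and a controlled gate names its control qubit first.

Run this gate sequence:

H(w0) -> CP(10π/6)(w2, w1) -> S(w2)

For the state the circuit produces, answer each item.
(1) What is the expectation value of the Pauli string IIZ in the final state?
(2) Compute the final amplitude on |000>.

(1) The observable IIZ averages to 1.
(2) The final state's coefficient on |000> equals sqrt(2)/2.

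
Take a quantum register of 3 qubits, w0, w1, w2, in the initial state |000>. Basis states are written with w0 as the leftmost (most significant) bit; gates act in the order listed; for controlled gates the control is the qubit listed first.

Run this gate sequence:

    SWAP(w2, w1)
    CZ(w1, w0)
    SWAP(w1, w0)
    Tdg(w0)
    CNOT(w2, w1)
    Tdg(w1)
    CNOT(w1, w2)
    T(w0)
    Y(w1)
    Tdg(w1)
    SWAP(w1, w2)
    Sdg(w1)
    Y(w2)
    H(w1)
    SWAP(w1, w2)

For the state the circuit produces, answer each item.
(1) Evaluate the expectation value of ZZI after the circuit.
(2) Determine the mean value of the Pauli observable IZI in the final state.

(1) In the final state, ZZI has expectation 1.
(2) In the final state, IZI has expectation 1.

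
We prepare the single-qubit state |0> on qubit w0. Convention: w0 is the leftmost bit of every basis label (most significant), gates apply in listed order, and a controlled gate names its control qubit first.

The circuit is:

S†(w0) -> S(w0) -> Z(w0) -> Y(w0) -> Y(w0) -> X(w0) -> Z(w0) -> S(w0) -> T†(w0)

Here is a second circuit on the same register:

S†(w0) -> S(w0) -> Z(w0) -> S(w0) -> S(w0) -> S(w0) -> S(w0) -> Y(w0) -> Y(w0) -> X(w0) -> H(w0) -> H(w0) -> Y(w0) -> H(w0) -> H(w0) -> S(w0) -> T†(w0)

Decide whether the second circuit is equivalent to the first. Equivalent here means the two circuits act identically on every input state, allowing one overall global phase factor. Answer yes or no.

No, they are not equivalent — no single phase factor reconciles the two unitaries.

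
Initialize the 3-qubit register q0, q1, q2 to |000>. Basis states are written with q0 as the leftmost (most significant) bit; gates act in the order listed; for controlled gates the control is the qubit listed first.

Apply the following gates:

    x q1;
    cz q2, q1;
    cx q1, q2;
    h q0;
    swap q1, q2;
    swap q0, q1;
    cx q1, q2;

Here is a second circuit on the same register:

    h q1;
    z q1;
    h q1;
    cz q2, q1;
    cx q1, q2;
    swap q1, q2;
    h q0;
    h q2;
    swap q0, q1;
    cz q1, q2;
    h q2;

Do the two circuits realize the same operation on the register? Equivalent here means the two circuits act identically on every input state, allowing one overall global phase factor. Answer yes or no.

Yes: on every input state the two circuits agree up to one overall phase factor.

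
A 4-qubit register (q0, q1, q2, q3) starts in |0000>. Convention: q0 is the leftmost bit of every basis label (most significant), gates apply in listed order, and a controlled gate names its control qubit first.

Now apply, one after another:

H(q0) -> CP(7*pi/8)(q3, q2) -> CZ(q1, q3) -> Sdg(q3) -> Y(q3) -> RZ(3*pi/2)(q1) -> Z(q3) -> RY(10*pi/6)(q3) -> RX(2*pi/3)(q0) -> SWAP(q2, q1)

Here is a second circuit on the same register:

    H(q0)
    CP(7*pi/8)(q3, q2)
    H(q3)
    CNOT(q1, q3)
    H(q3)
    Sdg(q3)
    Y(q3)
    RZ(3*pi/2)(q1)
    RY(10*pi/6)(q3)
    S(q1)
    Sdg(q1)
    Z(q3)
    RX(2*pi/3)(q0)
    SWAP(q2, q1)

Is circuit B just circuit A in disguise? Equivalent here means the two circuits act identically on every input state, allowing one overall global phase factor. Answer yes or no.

No, they are not equivalent — no single phase factor reconciles the two unitaries.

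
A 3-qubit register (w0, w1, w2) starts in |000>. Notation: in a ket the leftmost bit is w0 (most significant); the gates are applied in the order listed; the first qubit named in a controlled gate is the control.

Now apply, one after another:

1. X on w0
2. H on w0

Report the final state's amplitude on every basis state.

The final amplitudes are sqrt(2)/2 on |000>, -sqrt(2)/2 on |100>, and 0 on every other basis state.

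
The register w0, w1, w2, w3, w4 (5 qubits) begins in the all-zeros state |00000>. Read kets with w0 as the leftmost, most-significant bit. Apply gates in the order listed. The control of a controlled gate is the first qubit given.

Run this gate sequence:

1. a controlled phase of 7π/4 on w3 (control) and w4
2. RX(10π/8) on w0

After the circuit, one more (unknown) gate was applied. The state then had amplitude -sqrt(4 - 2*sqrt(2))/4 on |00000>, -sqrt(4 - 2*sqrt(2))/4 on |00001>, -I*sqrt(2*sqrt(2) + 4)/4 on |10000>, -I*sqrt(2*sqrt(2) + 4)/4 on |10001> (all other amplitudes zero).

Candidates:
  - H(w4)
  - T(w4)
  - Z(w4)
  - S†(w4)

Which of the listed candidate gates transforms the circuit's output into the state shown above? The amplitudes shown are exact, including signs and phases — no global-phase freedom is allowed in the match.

The applied gate was H(w4).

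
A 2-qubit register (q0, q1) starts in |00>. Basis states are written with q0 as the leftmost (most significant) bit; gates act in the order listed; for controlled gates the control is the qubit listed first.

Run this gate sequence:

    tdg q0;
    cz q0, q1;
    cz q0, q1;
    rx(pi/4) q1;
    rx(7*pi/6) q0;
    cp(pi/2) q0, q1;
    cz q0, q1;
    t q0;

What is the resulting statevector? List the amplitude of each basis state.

The resulting statevector has amplitude sqrt(sqrt(2) + 2)*(-sqrt(6) + sqrt(2))/8 on |00>, -sqrt(2)*I*sqrt(2 - sqrt(2))/8 + sqrt(6)*I*sqrt(2 - sqrt(2))/8 on |01>, sqrt(sqrt(2) + 2)*(-sqrt(6) - sqrt(2))*exp(3*I*pi/4)/8 on |10>, sqrt(2 - sqrt(2))*(sqrt(2) + sqrt(6))*exp(3*I*pi/4)/8 on |11>.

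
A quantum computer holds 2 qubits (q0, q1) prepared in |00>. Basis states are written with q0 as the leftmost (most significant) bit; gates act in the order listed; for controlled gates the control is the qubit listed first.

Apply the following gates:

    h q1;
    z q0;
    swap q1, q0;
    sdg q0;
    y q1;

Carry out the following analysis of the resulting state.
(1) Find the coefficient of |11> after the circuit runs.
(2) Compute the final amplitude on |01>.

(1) |11> carries amplitude sqrt(2)/2 in the final state.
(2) The final state's coefficient on |01> equals sqrt(2)*I/2.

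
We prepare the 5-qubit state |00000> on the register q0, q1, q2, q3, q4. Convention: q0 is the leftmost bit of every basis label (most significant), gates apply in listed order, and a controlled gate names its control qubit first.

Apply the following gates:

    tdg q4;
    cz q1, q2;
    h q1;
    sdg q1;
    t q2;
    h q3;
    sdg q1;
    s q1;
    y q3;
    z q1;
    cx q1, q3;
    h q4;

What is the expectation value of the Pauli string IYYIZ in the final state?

The observable IYYIZ averages to 0.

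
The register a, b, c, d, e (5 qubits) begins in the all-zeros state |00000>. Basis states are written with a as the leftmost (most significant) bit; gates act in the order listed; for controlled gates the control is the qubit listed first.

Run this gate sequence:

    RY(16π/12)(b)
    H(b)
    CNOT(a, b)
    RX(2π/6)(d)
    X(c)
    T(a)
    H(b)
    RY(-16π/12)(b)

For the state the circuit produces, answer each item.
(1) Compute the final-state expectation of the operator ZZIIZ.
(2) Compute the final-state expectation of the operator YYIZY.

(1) The expectation value of ZZIIZ is 1.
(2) The observable YYIZY averages to 0.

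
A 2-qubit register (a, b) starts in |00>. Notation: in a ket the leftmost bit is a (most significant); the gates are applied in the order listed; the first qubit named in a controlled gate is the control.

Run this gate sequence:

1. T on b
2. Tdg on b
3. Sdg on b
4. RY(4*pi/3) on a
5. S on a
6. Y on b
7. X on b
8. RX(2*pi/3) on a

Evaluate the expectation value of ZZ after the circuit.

The observable ZZ averages to -1/2.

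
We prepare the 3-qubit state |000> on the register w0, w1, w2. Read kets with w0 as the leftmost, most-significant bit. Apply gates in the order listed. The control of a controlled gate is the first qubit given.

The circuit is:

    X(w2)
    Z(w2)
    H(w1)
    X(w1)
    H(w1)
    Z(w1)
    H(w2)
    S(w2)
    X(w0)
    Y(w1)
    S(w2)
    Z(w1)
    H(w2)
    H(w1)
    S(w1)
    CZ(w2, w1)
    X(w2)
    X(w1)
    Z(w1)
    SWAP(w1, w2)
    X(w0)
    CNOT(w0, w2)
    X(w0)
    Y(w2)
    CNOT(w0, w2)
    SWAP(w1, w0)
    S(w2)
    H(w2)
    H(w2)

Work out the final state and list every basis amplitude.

The resulting statevector has amplitude sqrt(2)*I/2 on |110>, -sqrt(2)*I/2 on |111>, and 0 on every other basis state. Key observation: the block from step 3 through step 6 cancels to the identity and can be dropped.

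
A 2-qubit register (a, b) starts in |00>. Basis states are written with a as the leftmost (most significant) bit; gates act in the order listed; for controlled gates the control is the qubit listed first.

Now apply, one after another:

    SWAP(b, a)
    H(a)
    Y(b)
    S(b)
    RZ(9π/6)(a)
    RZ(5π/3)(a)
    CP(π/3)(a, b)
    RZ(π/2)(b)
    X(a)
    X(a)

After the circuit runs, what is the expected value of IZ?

The observable IZ averages to -1.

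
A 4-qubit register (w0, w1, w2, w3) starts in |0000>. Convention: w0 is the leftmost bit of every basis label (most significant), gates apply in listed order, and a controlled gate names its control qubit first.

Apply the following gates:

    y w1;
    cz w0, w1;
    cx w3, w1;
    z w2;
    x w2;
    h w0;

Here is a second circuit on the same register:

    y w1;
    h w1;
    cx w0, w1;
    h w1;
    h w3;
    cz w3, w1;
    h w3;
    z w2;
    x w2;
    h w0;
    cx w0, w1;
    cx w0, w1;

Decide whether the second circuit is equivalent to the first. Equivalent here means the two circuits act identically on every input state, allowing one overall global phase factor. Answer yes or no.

No — the two circuits implement different unitaries, even allowing a global phase.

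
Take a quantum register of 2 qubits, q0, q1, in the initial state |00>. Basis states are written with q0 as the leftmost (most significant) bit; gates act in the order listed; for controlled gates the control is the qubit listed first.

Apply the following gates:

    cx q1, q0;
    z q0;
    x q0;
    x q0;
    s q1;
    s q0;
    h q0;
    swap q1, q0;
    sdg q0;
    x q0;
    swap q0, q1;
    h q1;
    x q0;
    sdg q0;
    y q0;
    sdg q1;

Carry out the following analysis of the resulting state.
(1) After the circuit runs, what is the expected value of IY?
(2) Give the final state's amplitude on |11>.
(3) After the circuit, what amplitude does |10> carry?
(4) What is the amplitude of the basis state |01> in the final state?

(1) In the final state, IY has expectation 1.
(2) The final state's coefficient on |11> equals -1/2.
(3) The final state's coefficient on |10> equals I/2.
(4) The amplitude on |01> is -I/2.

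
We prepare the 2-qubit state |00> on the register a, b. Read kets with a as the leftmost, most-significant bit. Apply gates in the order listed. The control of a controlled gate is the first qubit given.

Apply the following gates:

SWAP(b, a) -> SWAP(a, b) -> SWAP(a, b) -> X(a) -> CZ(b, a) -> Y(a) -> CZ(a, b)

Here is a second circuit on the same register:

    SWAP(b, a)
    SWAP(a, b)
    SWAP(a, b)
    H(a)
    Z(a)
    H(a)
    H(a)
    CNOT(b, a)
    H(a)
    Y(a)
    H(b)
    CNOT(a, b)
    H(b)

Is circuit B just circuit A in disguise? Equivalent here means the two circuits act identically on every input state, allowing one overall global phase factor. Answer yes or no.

Yes, they are equivalent — the unitaries differ by at most a global phase.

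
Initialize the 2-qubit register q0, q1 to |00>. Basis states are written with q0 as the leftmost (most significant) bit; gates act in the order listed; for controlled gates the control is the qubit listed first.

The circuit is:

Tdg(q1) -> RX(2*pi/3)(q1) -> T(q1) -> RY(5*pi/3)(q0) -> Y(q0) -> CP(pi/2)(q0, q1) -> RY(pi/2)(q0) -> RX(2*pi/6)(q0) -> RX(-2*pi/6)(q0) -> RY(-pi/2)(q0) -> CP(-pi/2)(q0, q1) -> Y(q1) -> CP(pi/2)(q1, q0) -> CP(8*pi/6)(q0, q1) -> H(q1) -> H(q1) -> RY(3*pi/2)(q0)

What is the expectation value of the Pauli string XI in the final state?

The expectation value of XI is 1/2. Key observation: steps 6-11 multiply out to the identity, so the circuit reduces to the remaining gates.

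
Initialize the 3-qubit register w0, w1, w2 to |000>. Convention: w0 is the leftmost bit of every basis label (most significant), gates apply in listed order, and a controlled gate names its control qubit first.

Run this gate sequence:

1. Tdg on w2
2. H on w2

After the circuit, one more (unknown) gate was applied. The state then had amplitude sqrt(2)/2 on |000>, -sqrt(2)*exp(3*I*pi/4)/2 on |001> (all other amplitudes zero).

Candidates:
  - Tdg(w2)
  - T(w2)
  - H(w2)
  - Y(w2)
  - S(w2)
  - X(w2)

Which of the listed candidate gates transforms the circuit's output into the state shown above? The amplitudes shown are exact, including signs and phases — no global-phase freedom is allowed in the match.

The applied gate was Tdg(w2).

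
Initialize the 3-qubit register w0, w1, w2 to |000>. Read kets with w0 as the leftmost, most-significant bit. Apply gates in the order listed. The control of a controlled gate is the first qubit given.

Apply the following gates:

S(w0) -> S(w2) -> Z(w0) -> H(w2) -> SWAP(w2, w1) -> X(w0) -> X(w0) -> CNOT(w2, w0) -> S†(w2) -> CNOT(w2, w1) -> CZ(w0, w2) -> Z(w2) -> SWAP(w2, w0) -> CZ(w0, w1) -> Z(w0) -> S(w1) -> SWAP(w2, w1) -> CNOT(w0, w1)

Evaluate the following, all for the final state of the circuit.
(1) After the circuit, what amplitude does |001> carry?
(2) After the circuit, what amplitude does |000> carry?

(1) The final state's coefficient on |001> equals sqrt(2)*I/2.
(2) |000> carries amplitude sqrt(2)/2 in the final state.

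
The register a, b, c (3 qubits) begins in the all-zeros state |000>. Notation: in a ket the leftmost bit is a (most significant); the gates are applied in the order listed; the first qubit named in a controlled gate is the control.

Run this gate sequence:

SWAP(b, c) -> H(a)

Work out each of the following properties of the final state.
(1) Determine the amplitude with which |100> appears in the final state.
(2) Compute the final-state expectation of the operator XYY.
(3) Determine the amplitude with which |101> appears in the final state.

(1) |100> carries amplitude sqrt(2)/2 in the final state.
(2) The observable XYY averages to 0.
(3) |101> carries amplitude 0 in the final state.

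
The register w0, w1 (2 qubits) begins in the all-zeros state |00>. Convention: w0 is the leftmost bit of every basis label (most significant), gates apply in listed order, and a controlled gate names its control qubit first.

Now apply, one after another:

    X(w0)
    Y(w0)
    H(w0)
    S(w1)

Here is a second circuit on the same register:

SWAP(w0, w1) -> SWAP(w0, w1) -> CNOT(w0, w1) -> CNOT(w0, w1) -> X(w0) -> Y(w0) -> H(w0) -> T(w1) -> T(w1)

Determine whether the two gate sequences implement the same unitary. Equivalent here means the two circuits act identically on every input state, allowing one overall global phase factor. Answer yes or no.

Yes, they are equivalent — the unitaries differ by at most a global phase.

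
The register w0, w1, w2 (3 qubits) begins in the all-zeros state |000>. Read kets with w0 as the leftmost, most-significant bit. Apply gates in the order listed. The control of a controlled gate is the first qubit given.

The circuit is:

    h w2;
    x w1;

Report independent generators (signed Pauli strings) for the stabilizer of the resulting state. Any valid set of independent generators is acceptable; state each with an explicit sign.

The stabilizer group can be generated by +IIX, +ZII, -IZI, among other valid generating sets.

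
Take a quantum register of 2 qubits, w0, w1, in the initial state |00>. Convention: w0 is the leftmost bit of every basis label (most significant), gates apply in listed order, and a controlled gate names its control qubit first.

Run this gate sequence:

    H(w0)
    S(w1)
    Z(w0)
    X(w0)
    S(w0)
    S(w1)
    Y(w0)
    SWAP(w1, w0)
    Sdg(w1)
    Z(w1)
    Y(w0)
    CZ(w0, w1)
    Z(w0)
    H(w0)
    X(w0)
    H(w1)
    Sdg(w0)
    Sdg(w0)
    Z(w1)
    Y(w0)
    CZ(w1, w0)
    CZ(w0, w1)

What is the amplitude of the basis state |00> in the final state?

|00> carries amplitude 0 in the final state.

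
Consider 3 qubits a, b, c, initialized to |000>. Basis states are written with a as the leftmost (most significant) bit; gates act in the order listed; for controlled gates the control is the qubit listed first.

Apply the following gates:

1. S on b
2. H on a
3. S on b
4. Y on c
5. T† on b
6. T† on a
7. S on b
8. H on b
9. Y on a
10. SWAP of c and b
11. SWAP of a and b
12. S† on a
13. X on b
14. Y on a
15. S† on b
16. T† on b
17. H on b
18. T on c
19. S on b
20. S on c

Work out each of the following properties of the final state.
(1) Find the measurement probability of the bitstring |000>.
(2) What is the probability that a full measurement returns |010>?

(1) Outcome |000> occurs with probability 1/2.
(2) The probability of measuring |010> is 0.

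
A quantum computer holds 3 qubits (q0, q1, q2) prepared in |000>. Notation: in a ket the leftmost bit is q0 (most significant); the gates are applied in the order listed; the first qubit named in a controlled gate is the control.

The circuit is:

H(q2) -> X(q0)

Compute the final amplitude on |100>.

The amplitude on |100> is sqrt(2)/2.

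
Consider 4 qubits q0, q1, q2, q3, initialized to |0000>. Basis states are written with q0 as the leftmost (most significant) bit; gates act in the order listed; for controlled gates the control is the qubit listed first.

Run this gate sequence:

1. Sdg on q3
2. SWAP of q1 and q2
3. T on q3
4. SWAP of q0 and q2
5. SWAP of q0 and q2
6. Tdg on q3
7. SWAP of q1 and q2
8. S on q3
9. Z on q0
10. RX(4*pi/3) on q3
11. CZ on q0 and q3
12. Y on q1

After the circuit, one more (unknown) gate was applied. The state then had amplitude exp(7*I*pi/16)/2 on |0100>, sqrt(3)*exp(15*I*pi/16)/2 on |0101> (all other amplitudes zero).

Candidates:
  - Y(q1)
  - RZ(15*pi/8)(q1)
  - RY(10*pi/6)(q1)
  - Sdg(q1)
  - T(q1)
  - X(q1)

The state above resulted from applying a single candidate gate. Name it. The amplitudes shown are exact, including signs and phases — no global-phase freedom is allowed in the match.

The unique candidate consistent with the amplitudes is RZ(15*pi/8)(q1). Key observation: gates 1-8 undo each other exactly, leaving only the rest of the circuit to track.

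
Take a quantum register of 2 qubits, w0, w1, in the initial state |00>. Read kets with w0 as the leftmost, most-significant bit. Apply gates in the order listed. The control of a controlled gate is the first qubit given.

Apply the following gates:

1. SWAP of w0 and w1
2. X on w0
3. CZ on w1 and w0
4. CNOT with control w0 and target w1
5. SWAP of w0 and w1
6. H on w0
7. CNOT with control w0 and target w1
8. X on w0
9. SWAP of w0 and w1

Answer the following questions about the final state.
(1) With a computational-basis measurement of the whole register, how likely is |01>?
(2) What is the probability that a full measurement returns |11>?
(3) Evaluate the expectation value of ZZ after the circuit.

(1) The probability of measuring |01> is 0.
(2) A full measurement returns |11> with probability 1/2.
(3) In the final state, ZZ has expectation 1.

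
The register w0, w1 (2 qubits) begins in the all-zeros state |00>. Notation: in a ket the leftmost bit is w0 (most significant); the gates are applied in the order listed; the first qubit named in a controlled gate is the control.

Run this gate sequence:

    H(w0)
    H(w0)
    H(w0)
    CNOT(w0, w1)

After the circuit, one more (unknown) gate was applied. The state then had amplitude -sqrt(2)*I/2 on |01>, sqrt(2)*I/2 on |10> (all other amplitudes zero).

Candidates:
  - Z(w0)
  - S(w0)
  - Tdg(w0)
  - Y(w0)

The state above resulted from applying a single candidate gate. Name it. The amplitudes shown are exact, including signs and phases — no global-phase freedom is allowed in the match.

The unique candidate consistent with the amplitudes is Y(w0).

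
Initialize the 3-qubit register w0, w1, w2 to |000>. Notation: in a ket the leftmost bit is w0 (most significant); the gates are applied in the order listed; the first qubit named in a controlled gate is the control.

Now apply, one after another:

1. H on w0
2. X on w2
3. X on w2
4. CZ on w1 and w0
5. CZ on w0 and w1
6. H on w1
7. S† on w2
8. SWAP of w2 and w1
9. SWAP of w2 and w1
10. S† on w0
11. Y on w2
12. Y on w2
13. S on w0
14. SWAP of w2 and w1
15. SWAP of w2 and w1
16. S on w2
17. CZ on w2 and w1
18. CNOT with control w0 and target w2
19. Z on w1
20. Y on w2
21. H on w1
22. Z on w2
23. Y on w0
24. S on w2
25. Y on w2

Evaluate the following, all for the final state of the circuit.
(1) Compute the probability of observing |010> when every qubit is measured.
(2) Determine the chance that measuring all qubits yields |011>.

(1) Outcome |010> occurs with probability 0. Key observation: gates 8-15 undo each other exactly, leaving only the rest of the circuit to track.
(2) A full measurement returns |011> with probability 1/2.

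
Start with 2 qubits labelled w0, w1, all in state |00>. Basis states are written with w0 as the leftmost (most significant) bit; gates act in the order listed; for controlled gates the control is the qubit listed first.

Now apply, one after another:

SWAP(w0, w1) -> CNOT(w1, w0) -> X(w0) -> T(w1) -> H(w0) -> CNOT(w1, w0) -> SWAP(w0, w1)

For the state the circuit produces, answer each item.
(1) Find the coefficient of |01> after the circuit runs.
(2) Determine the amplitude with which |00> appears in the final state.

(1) The final state's coefficient on |01> equals -sqrt(2)/2.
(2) |00> carries amplitude sqrt(2)/2 in the final state.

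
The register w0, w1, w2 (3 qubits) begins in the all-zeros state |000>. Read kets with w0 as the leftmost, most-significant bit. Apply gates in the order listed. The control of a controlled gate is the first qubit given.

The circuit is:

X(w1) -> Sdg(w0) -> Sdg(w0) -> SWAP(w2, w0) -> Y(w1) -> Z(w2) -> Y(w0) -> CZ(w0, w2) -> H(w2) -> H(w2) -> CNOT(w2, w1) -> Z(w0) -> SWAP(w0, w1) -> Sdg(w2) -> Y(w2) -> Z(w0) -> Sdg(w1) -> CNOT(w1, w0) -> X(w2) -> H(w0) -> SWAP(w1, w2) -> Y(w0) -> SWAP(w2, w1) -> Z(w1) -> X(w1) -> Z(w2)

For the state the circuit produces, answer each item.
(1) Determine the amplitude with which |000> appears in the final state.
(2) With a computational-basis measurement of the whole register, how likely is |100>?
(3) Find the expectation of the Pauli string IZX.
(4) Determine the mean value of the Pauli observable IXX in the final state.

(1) |000> carries amplitude sqrt(2)*I/2 in the final state.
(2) A full measurement returns |100> with probability 1/2.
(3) In the final state, IZX has expectation 0.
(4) In the final state, IXX has expectation 0.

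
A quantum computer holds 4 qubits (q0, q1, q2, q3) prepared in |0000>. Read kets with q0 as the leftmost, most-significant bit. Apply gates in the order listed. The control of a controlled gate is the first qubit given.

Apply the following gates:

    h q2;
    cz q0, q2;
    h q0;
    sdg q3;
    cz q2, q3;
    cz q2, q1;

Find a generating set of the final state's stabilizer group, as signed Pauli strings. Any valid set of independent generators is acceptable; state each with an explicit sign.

The final state is stabilized by the group generated by +XIII, +IIXI, +IZII, +IIIZ; other independent generating sets are equally valid.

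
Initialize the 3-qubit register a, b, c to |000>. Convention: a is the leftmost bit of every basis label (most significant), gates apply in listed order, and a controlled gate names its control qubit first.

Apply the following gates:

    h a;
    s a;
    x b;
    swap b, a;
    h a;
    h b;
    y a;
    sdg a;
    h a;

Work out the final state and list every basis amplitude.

The resulting statevector has amplitude I/2 on |000>, 0 on |001>, 1/2 on |010>, 0 on |011>, -1/2 on |100>, 0 on |101>, I/2 on |110>, 0 on |111>.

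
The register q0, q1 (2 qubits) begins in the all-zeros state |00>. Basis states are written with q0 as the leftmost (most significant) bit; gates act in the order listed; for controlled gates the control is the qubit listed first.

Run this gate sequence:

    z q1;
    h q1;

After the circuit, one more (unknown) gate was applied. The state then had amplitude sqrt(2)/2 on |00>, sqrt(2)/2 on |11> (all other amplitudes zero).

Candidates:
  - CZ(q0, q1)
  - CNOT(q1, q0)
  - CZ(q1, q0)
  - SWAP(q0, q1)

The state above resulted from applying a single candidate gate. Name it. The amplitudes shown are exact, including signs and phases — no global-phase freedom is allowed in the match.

It was CNOT(q1, q0) that produced the state shown.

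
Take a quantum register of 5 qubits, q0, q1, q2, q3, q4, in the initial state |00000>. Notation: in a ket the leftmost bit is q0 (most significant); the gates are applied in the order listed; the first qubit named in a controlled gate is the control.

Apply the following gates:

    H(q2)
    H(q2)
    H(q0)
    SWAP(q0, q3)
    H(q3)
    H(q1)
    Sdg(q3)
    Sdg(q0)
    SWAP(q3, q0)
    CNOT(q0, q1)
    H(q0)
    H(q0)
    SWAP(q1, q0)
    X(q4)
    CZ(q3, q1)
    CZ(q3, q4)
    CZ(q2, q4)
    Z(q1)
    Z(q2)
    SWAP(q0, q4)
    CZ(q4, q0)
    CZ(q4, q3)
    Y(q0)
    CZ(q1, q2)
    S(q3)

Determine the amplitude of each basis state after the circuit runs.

After the circuit, the state carries amplitude -sqrt(2)*I/2 on |00000>, sqrt(2)*I/2 on |00001>, and 0 on every other basis state.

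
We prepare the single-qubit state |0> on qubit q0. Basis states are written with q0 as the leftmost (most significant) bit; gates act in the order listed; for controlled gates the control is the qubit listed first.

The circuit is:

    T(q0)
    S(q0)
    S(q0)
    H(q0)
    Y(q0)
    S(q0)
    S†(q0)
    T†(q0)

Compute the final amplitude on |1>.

The final state's coefficient on |1> equals sqrt(2)*exp(I*pi/4)/2.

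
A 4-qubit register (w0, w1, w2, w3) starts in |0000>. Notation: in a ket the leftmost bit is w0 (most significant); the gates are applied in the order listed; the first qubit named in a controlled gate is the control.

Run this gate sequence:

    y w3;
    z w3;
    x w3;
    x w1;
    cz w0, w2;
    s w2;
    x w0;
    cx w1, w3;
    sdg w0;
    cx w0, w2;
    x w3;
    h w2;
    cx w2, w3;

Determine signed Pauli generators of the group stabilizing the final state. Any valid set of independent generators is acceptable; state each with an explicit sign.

The stabilizer group can be generated by -IIXX, -ZIII, -IZII, +IIZZ, among other valid generating sets.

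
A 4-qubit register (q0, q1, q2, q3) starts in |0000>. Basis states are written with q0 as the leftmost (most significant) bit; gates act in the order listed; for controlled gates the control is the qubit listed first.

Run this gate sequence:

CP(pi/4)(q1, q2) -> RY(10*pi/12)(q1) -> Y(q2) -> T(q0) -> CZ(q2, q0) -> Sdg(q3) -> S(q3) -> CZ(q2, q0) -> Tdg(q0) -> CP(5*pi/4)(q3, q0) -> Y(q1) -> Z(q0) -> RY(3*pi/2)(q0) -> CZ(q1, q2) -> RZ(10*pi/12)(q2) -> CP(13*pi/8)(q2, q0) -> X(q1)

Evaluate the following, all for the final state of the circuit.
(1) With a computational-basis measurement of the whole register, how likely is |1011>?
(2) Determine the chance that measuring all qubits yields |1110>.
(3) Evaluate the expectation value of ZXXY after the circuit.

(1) A full measurement returns |1011> with probability 0. Key observation: gates 4-9 undo each other exactly, leaving only the rest of the circuit to track.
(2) Outcome |1110> occurs with probability sqrt(3)/8 + 1/4.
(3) The expectation value of ZXXY is 0.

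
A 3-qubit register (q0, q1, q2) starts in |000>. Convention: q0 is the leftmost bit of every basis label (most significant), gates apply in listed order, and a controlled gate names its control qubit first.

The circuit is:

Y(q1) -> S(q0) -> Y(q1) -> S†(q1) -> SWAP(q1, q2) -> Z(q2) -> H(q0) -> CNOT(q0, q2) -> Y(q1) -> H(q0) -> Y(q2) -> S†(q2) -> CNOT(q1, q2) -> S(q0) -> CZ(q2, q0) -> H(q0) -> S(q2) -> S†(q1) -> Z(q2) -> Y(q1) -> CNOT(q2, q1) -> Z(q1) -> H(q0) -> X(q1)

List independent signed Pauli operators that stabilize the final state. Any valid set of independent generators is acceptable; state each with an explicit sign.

One valid set of independent stabilizer generators is +YII, +IXX, -IZZ (any independent generating set of the same group is equally correct).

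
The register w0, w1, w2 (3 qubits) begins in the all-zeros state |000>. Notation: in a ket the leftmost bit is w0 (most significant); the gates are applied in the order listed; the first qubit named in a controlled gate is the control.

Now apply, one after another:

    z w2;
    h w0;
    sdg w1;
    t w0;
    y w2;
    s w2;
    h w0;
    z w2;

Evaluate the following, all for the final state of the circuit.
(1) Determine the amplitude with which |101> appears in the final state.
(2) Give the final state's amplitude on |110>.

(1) The final state's coefficient on |101> equals 1/2 - exp(I*pi/4)/2.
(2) |110> carries amplitude 0 in the final state.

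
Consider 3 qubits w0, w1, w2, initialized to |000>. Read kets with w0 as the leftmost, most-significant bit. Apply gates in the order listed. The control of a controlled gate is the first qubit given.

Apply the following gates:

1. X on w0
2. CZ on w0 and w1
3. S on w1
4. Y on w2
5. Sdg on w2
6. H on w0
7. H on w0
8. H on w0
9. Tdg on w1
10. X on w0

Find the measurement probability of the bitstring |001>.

Outcome |001> occurs with probability 1/2. Key observation: gates 7-8 undo each other exactly, leaving only the rest of the circuit to track.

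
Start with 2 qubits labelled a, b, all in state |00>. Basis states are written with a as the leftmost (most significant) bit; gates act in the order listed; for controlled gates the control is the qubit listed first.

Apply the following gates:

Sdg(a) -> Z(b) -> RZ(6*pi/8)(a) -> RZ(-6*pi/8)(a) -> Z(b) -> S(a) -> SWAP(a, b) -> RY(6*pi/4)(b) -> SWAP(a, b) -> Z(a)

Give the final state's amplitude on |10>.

|10> carries amplitude -sqrt(2)/2 in the final state. Key observation: the block from step 1 through step 6 cancels to the identity and can be dropped.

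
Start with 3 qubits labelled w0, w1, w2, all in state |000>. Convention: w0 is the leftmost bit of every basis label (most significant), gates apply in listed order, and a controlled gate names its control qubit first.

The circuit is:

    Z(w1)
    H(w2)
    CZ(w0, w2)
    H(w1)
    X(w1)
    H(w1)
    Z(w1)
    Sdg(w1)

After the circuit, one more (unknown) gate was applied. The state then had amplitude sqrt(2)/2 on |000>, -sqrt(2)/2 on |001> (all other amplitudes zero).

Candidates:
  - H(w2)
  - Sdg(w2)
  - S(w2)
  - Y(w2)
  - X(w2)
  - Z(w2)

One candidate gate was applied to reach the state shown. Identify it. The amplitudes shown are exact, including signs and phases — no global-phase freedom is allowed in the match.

The applied gate was Z(w2). Key observation: steps 4-7 multiply out to the identity, so the circuit reduces to the remaining gates.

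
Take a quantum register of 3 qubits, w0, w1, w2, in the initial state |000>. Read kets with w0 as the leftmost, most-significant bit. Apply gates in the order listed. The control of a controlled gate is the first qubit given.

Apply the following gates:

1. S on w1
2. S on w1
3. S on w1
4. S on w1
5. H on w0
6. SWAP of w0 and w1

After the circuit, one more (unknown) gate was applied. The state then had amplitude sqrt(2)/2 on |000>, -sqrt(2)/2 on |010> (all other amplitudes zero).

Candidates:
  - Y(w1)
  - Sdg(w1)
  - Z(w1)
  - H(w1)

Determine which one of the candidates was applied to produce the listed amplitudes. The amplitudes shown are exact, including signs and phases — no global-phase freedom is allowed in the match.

The applied gate was Z(w1). Key observation: the block from step 1 through step 4 cancels to the identity and can be dropped.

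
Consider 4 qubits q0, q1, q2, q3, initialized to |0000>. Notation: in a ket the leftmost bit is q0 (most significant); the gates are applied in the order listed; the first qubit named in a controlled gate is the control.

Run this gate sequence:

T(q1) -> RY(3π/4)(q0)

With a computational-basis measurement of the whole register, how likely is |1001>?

Outcome |1001> occurs with probability 0.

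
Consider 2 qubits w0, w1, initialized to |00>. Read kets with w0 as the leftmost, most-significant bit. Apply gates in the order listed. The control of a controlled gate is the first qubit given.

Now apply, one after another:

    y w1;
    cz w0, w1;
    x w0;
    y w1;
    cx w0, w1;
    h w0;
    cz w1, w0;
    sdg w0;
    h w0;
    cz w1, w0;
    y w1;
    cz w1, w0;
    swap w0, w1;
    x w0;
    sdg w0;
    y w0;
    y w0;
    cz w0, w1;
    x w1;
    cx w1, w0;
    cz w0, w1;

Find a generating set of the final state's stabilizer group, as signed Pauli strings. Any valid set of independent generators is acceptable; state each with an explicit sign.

The final state is stabilized by the group generated by -XY, -ZZ; other independent generating sets are equally valid.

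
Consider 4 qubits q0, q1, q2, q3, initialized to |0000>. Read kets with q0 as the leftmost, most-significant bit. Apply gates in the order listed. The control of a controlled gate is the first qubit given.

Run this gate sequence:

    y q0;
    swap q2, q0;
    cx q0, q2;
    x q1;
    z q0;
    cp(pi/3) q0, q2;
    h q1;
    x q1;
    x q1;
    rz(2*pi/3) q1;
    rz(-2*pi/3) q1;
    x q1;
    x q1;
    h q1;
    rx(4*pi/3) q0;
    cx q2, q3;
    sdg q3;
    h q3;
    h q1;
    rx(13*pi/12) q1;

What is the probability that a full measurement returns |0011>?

Outcome |0011> occurs with probability 1/16. Key observation: steps 7-14 multiply out to the identity, so the circuit reduces to the remaining gates.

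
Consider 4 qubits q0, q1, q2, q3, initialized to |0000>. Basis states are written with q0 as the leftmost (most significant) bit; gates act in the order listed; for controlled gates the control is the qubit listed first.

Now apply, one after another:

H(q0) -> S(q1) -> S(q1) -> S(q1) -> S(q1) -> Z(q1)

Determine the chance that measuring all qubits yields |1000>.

The probability of measuring |1000> is 1/2.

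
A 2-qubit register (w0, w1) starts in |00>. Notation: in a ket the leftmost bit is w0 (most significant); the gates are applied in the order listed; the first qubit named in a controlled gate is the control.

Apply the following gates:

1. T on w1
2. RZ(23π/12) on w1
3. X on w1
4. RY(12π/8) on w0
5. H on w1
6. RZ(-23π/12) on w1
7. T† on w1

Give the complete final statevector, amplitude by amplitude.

The resulting statevector has amplitude -1/2 on |00>, -exp(5*I*pi/6)/2 on |01>, 1/2 on |10>, exp(5*I*pi/6)/2 on |11>.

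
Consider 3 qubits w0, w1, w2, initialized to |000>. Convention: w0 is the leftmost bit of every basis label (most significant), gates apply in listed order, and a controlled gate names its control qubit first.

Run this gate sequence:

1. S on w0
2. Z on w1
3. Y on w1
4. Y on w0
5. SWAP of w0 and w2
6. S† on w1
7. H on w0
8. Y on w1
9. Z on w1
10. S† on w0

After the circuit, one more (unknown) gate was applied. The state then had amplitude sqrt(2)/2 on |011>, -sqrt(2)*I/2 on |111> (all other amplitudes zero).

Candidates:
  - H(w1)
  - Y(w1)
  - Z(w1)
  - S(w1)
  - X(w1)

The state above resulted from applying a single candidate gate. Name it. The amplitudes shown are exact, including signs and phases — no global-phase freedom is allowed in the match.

The unique candidate consistent with the amplitudes is X(w1).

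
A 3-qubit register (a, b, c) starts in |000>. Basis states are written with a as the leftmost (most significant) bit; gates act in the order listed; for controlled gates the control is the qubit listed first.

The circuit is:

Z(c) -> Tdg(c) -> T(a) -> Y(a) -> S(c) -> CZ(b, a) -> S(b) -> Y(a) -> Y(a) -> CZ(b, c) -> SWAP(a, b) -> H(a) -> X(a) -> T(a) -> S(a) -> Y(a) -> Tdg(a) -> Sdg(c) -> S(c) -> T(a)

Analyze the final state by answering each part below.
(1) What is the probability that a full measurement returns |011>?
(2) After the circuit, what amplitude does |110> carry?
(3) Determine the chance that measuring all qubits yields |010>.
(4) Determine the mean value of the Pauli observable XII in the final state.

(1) A full measurement returns |011> with probability 0. Key observation: gates 17-20 undo each other exactly, leaving only the rest of the circuit to track.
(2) The final state's coefficient on |110> equals -sqrt(2)/2.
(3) The probability of measuring |010> is 1/2.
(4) In the final state, XII has expectation sqrt(2)/2.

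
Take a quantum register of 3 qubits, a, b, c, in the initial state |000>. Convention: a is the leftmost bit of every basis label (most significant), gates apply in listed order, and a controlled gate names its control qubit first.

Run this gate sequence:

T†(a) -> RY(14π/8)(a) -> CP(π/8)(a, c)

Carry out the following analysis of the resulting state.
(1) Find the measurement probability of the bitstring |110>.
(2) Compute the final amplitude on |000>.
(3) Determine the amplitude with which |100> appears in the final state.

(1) A full measurement returns |110> with probability 0.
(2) The amplitude on |000> is -sqrt(sqrt(2) + 2)/2.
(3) The amplitude on |100> is sqrt(2 - sqrt(2))/2.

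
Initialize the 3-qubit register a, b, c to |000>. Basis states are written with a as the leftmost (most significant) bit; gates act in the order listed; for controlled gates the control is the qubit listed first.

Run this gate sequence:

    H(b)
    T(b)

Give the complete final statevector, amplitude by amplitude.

After the circuit, the state carries amplitude sqrt(2)/2 on |000>, sqrt(2)*exp(I*pi/4)/2 on |010>, and 0 on every other basis state.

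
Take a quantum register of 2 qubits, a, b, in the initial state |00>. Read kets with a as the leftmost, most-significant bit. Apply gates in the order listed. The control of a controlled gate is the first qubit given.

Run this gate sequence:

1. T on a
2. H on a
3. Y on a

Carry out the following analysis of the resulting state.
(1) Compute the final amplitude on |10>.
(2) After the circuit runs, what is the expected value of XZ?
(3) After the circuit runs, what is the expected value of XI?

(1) The amplitude on |10> is sqrt(2)*I/2.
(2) The observable XZ averages to -1.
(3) The expectation value of XI is -1.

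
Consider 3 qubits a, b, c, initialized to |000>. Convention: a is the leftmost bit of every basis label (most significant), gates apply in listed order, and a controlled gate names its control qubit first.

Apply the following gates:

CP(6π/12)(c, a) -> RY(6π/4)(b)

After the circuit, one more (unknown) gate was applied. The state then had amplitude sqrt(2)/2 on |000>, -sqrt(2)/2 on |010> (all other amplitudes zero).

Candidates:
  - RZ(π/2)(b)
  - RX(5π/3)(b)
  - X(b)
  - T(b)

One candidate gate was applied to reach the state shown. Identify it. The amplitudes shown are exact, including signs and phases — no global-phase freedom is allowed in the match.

It was X(b) that produced the state shown.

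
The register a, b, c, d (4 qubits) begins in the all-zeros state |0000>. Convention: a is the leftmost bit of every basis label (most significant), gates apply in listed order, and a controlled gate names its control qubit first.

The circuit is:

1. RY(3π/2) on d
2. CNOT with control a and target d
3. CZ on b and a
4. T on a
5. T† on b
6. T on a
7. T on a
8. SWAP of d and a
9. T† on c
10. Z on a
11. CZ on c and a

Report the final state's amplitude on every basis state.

The final amplitudes are -sqrt(2)/2 on |0000>, -sqrt(2)/2 on |1000>, and 0 on every other basis state.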